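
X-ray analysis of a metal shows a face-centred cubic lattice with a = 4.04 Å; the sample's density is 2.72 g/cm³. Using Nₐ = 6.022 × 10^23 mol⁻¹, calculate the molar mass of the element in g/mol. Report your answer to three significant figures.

27.0 g/mol

An FCC cell has Z = 4 atoms; a = 4.040 × 10^-8 cm.
M = ρ·N_A·a³/Z = 2.72 × 6.022 × 10²³ × 6.594 × 10^-23 / 4 = 27.0 g/mol.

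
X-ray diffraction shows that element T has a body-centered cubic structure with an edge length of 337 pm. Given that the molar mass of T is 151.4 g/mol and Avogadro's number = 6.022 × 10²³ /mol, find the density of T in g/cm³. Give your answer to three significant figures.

13.1 g/cm³

A BCC unit cell contains Z = 2 atoms.
Cell volume: a³ = (337 pm)³ = (3.370 × 10^-8 cm)³ = 3.827 × 10^-23 cm³.
ρ = Z·M/(N_A·a³) = 2 × 151.4 / (6.022 × 10²³ × 3.827 × 10^-23) = 13.14 g/cm³.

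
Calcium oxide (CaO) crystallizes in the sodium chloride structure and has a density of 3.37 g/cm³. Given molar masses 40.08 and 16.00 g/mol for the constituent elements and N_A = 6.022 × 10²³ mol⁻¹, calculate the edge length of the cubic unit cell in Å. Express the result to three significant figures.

4.80 Å

M(CaO) = 56.08 g/mol; Z = 4 formula units per cell.
a³ = Z·M/(N_A·ρ) = 4 × 56.08 / (6.022 × 10²³ × 3.37) = 1.105 × 10^-22 cm³, so a = 4.799 × 10^-8 cm = 4.80 Å.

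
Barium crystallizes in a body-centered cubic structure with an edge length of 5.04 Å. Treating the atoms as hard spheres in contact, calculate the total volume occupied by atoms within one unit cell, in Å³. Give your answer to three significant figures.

In a BCC lattice atoms touch along the body diagonal, so √3·a = 4r, so r = 0.4330a = 2.182 Å.
V_atoms = Z × (4/3)πr³ = 2 × (4/3)π × (2.182)³ = 87.1 Å³.

87.1 Å³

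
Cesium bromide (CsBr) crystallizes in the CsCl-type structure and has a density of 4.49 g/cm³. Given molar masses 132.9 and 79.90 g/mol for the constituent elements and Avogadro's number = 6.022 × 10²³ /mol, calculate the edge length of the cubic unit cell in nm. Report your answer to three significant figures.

M(CsBr) = 212.8 g/mol; Z = 1 formula unit per cell.
a³ = Z·M/(N_A·ρ) = 1 × 212.8 / (6.022 × 10²³ × 4.49) = 7.870 × 10^-23 cm³, so a = 4.285 × 10^-8 cm = 0.429 nm.

0.429 nm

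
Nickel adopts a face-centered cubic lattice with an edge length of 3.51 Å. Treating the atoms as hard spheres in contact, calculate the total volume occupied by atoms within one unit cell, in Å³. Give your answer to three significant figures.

In an FCC lattice atoms touch along the face diagonal, so √2·a = 4r, so r = 0.3536a = 1.241 Å.
V_atoms = Z × (4/3)πr³ = 4 × (4/3)π × (1.241)³ = 32.0 Å³.

32.0 Å³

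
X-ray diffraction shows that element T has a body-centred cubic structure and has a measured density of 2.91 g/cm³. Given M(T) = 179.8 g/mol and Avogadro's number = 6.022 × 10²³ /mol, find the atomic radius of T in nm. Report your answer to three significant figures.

0.255 nm

For a BCC cell (Z = 2), a³ = Z·M/(N_A·ρ) = 2 × 179.8 / (6.022 × 10²³ × 2.910) = 2.052 × 10^-22 cm³, so a = 5.898 × 10^-8 cm = 0.5898 nm.
Atoms touch along the body diagonal, so √3·a = 4r, so r = 0.4330 × a = 0.255 nm.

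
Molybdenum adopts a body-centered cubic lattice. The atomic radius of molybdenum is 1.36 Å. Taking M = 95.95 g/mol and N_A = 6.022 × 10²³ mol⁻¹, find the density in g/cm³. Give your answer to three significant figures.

10.3 g/cm³

In a BCC lattice, atoms touch along the body diagonal, so √3·a = 4r, giving a = 3.141 Å = 3.141 × 10^-8 cm.
With Z = 2, ρ = Z·M/(N_A·a³) = 2 × 95.95 / (6.022 × 10²³ × 3.098 × 10^-23) = 10.29 g/cm³.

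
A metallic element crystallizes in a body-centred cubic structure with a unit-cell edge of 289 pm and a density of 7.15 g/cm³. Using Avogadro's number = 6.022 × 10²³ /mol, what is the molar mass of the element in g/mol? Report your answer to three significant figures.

52.0 g/mol

A BCC cell has Z = 2 atoms; a = 2.890 × 10^-8 cm.
M = ρ·N_A·a³/Z = 7.15 × 6.022 × 10²³ × 2.414 × 10^-23 / 2 = 52.0 g/mol.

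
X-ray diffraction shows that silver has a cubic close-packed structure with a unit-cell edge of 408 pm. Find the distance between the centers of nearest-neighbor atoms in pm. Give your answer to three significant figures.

In an FCC structure, atoms touch along the face diagonal, so √2·a = 4r; the nearest-neighbor distance equals 2r = 0.7071·a.
d = 0.7071 × 408 = 288 pm.

288 pm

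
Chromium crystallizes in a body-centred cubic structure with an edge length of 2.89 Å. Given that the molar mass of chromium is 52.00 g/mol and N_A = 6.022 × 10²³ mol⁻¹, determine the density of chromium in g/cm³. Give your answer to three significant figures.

7.15 g/cm³

A BCC unit cell contains Z = 2 atoms.
Cell volume: a³ = (2.89 Å)³ = (2.890 × 10^-8 cm)³ = 2.414 × 10^-23 cm³.
ρ = Z·M/(N_A·a³) = 2 × 52.00 / (6.022 × 10²³ × 2.414 × 10^-23) = 7.155 g/cm³.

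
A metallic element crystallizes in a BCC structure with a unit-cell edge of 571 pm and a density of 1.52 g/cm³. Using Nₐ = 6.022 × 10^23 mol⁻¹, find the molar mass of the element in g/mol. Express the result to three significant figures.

85.2 g/mol

A BCC cell has Z = 2 atoms; a = 5.710 × 10^-8 cm.
M = ρ·N_A·a³/Z = 1.52 × 6.022 × 10²³ × 1.862 × 10^-22 / 2 = 85.2 g/mol.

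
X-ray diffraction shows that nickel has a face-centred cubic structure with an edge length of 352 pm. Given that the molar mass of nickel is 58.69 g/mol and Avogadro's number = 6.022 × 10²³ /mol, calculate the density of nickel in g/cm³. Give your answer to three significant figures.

An FCC unit cell contains Z = 4 atoms.
Cell volume: a³ = (352 pm)³ = (3.520 × 10^-8 cm)³ = 4.361 × 10^-23 cm³.
ρ = Z·M/(N_A·a³) = 4 × 58.69 / (6.022 × 10²³ × 4.361 × 10^-23) = 8.938 g/cm³.

8.94 g/cm³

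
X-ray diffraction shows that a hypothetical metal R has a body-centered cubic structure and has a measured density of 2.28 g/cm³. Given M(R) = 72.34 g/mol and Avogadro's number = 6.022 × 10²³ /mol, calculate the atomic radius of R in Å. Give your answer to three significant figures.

2.05 Å

For a BCC cell (Z = 2), a³ = Z·M/(N_A·ρ) = 2 × 72.34 / (6.022 × 10²³ × 2.280) = 1.054 × 10^-22 cm³, so a = 4.723 × 10^-8 cm = 4.723 Å.
Atoms touch along the body diagonal, so √3·a = 4r, so r = 0.4330 × a = 2.05 Å.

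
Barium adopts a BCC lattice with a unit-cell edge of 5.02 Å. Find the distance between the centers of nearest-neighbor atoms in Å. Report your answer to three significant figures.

4.35 Å

In a BCC structure, atoms touch along the body diagonal, so √3·a = 4r; the nearest-neighbor distance equals 2r = 0.8660·a.
d = 0.8660 × 5.02 = 4.35 Å.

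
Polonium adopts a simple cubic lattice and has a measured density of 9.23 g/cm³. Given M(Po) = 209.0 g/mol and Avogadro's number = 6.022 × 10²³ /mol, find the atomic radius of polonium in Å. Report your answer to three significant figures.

1.68 Å

For a simple cubic cell (Z = 1), a³ = Z·M/(N_A·ρ) = 1 × 209.0 / (6.022 × 10²³ × 9.230) = 3.760 × 10^-23 cm³, so a = 3.350 × 10^-8 cm = 3.350 Å.
Atoms touch along the cell edge, so a = 2r, so r = 0.5000 × a = 1.68 Å.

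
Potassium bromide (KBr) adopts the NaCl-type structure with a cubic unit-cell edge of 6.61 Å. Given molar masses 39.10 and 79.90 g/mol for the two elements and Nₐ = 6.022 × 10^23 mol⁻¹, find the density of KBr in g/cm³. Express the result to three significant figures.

2.74 g/cm³

The NaCl-type structure contains Z = 4 formula units per cell; M(KBr) = 39.10 + 79.90 = 119.0 g/mol.
a³ = (6.610 × 10^-8 cm)³ = 2.888 × 10^-22 cm³.
ρ = 4 × 119.0 / (6.022 × 10²³ × 2.888 × 10^-22) = 2.737 g/cm³.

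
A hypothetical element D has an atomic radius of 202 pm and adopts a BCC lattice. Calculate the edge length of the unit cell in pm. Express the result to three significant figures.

466 pm

In a BCC lattice, atoms touch along the body diagonal, so √3·a = 4r.
a = 4r/√3 = 4 × 202 / 1.7321 = 466 pm.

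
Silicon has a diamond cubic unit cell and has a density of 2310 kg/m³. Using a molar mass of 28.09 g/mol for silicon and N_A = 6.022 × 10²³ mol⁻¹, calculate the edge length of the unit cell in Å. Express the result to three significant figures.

5.45 Å

With Z = 8 atoms per diamond cubic cell, a³ = Z·M/(N_A·ρ) = 8 × 28.09 / (6.022 × 10²³ × 2.310 g/cm³) = 1.615 × 10^-22 cm³.
a = (1.615 × 10^-22)^(1/3) = 5.446 × 10^-8 cm = 5.45 Å.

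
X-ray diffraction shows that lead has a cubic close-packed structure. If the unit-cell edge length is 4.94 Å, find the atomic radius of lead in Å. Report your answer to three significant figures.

1.75 Å

In an FCC lattice, atoms touch along the face diagonal, so √2·a = 4r.
r = √2·a/4 = 1.4142 × 4.94 / 4 = 1.75 Å.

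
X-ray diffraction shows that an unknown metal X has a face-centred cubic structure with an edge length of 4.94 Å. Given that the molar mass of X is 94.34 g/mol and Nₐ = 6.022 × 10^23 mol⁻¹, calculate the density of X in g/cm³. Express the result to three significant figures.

An FCC unit cell contains Z = 4 atoms.
Cell volume: a³ = (4.94 Å)³ = (4.940 × 10^-8 cm)³ = 1.206 × 10^-22 cm³.
ρ = Z·M/(N_A·a³) = 4 × 94.34 / (6.022 × 10²³ × 1.206 × 10^-22) = 5.198 g/cm³.

5.20 g/cm³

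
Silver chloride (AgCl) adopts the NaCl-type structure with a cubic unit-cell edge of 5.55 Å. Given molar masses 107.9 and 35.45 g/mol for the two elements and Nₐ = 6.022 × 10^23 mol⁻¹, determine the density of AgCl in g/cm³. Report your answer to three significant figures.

The NaCl-type structure contains Z = 4 formula units per cell; M(AgCl) = 107.9 + 35.45 = 143.35 g/mol.
a³ = (5.550 × 10^-8 cm)³ = 1.710 × 10^-22 cm³.
ρ = 4 × 143.35 / (6.022 × 10²³ × 1.710 × 10^-22) = 5.570 g/cm³.

5.57 g/cm³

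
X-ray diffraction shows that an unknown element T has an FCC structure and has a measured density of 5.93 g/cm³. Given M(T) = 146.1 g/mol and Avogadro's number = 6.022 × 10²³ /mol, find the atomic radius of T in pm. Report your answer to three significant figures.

For an FCC cell (Z = 4), a³ = Z·M/(N_A·ρ) = 4 × 146.1 / (6.022 × 10²³ × 5.930) = 1.636 × 10^-22 cm³, so a = 5.470 × 10^-8 cm = 547.0 pm.
Atoms touch along the face diagonal, so √2·a = 4r, so r = 0.3536 × a = 193 pm.

193 pm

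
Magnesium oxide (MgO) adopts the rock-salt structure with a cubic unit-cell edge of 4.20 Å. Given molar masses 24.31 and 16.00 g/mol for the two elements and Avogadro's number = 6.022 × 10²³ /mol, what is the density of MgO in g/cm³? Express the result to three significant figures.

The rock-salt structure contains Z = 4 formula units per cell; M(MgO) = 24.31 + 16.00 = 40.31 g/mol.
a³ = (4.200 × 10^-8 cm)³ = 7.409 × 10^-23 cm³.
ρ = 4 × 40.31 / (6.022 × 10²³ × 7.409 × 10^-23) = 3.614 g/cm³.

3.61 g/cm³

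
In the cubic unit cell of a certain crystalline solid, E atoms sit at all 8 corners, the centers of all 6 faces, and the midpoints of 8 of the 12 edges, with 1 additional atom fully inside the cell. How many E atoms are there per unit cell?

Corner atoms are shared by 8 cells (1/8 each), face atoms by 2 (1/2 each), edge atoms by 4 (1/4 each), interior atoms are unshared.
Net atoms = 8 × 1/8 + 6 × 1/2 + 8 × 1/4 + 1 = 1 + 3 + 2 + 1 = 7.

7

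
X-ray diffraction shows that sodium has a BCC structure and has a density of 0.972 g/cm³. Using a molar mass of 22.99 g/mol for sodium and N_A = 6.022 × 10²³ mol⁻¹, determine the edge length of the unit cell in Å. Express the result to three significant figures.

4.28 Å

With Z = 2 atoms per BCC cell, a³ = Z·M/(N_A·ρ) = 2 × 22.99 / (6.022 × 10²³ × 0.9720 g/cm³) = 7.855 × 10^-23 cm³.
a = (7.855 × 10^-23)^(1/3) = 4.283 × 10^-8 cm = 4.28 Å.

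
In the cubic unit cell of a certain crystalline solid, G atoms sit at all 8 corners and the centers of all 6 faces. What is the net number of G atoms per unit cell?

4

Corner atoms are shared by 8 cells (1/8 each), face atoms by 2 (1/2 each).
Net atoms = 8 × 1/8 + 6 × 1/2 = 1 + 3 = 4.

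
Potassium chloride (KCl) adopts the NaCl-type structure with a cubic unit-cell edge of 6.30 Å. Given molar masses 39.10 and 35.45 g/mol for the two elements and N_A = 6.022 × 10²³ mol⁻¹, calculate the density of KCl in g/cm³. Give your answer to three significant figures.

The NaCl-type structure contains Z = 4 formula units per cell; M(KCl) = 39.10 + 35.45 = 74.55 g/mol.
a³ = (6.300 × 10^-8 cm)³ = 2.500 × 10^-22 cm³.
ρ = 4 × 74.55 / (6.022 × 10²³ × 2.500 × 10^-22) = 1.980 g/cm³.

1.98 g/cm³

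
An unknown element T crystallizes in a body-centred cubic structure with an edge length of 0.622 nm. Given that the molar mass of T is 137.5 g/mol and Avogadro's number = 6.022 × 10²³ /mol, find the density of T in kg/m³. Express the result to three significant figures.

A BCC unit cell contains Z = 2 atoms.
Cell volume: a³ = (0.622 nm)³ = (6.220 × 10^-8 cm)³ = 2.406 × 10^-22 cm³.
ρ = Z·M/(N_A·a³) = 2 × 137.5 / (6.022 × 10²³ × 2.406 × 10^-22) = 1.898 g/cm³ = 1900 kg/m³.

1900 kg/m³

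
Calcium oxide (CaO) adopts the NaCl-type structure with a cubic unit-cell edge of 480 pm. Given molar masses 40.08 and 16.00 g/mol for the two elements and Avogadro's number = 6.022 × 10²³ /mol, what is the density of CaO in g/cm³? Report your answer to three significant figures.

The NaCl-type structure contains Z = 4 formula units per cell; M(CaO) = 40.08 + 16.00 = 56.08 g/mol.
a³ = (4.800 × 10^-8 cm)³ = 1.106 × 10^-22 cm³.
ρ = 4 × 56.08 / (6.022 × 10²³ × 1.106 × 10^-22) = 3.368 g/cm³.

3.37 g/cm³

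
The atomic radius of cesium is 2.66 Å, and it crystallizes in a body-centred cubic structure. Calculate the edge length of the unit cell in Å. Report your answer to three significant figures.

In a BCC lattice, atoms touch along the body diagonal, so √3·a = 4r.
a = 4r/√3 = 4 × 2.66 / 1.7321 = 6.14 Å.

6.14 Å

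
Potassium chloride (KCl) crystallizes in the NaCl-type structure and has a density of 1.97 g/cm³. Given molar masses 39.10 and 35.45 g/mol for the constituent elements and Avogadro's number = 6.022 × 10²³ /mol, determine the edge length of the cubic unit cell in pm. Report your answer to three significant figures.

631 pm

M(KCl) = 74.55 g/mol; Z = 4 formula units per cell.
a³ = Z·M/(N_A·ρ) = 4 × 74.55 / (6.022 × 10²³ × 1.97) = 2.514 × 10^-22 cm³, so a = 6.311 × 10^-8 cm = 631 pm.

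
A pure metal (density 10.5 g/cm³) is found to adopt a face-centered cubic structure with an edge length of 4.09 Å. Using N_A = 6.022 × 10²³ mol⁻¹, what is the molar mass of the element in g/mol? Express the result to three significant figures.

An FCC cell has Z = 4 atoms; a = 4.090 × 10^-8 cm.
M = ρ·N_A·a³/Z = 10.5 × 6.022 × 10²³ × 6.842 × 10^-23 / 4 = 108 g/mol.

108 g/mol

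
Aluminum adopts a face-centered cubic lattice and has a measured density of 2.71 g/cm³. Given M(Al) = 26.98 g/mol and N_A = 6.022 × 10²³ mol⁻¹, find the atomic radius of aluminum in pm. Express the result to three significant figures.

For an FCC cell (Z = 4), a³ = Z·M/(N_A·ρ) = 4 × 26.98 / (6.022 × 10²³ × 2.710) = 6.613 × 10^-23 cm³, so a = 4.044 × 10^-8 cm = 404.4 pm.
Atoms touch along the face diagonal, so √2·a = 4r, so r = 0.3536 × a = 143 pm.

143 pm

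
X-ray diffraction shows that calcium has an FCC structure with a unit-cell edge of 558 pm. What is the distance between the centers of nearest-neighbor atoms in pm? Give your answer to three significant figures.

395 pm

In an FCC structure, atoms touch along the face diagonal, so √2·a = 4r; the nearest-neighbor distance equals 2r = 0.7071·a.
d = 0.7071 × 558 = 395 pm.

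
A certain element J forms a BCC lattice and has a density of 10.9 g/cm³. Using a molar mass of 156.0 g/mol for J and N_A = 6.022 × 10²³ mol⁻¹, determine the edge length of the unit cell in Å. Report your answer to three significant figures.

3.62 Å

With Z = 2 atoms per BCC cell, a³ = Z·M/(N_A·ρ) = 2 × 156.0 / (6.022 × 10²³ × 10.90 g/cm³) = 4.753 × 10^-23 cm³.
a = (4.753 × 10^-23)^(1/3) = 3.622 × 10^-8 cm = 3.62 Å.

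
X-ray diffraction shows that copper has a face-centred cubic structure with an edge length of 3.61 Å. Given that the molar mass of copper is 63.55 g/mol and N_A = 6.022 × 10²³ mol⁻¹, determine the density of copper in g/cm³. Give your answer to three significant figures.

An FCC unit cell contains Z = 4 atoms.
Cell volume: a³ = (3.61 Å)³ = (3.610 × 10^-8 cm)³ = 4.705 × 10^-23 cm³.
ρ = Z·M/(N_A·a³) = 4 × 63.55 / (6.022 × 10²³ × 4.705 × 10^-23) = 8.972 g/cm³.

8.97 g/cm³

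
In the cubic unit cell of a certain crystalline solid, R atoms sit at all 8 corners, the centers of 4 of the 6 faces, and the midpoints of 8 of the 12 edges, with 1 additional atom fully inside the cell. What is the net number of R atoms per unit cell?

6

Corner atoms are shared by 8 cells (1/8 each), face atoms by 2 (1/2 each), edge atoms by 4 (1/4 each), interior atoms are unshared.
Net atoms = 8 × 1/8 + 4 × 1/2 + 8 × 1/4 + 1 = 1 + 2 + 2 + 1 = 6.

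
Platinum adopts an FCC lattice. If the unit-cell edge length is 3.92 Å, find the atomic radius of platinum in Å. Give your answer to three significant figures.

1.39 Å

In an FCC lattice, atoms touch along the face diagonal, so √2·a = 4r.
r = √2·a/4 = 1.4142 × 3.92 / 4 = 1.39 Å.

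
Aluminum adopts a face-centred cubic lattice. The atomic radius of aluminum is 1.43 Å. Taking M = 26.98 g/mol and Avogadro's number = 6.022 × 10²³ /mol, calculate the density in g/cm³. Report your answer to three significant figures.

2.71 g/cm³

In an FCC lattice, atoms touch along the face diagonal, so √2·a = 4r, giving a = 4.045 Å = 4.045 × 10^-8 cm.
With Z = 4, ρ = Z·M/(N_A·a³) = 4 × 26.98 / (6.022 × 10²³ × 6.617 × 10^-23) = 2.708 g/cm³.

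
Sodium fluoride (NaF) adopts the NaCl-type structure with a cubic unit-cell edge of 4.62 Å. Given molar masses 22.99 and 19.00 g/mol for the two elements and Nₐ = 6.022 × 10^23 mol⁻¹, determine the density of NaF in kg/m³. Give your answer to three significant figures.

The NaCl-type structure contains Z = 4 formula units per cell; M(NaF) = 22.99 + 19.00 = 41.99 g/mol.
a³ = (4.620 × 10^-8 cm)³ = 9.861 × 10^-23 cm³.
ρ = 4 × 41.99 / (6.022 × 10²³ × 9.861 × 10^-23) = 2.828 g/cm³ = 2830 kg/m³.

2830 kg/m³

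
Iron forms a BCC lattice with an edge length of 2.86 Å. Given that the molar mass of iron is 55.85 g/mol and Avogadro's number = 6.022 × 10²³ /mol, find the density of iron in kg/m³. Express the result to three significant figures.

A BCC unit cell contains Z = 2 atoms.
Cell volume: a³ = (2.86 Å)³ = (2.860 × 10^-8 cm)³ = 2.339 × 10^-23 cm³.
ρ = Z·M/(N_A·a³) = 2 × 55.85 / (6.022 × 10²³ × 2.339 × 10^-23) = 7.929 g/cm³ = 7930 kg/m³.

7930 kg/m³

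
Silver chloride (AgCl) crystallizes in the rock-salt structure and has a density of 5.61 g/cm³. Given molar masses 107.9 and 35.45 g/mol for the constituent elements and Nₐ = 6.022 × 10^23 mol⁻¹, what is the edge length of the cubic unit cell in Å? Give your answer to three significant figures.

5.54 Å

M(AgCl) = 143.35 g/mol; Z = 4 formula units per cell.
a³ = Z·M/(N_A·ρ) = 4 × 143.35 / (6.022 × 10²³ × 5.61) = 1.697 × 10^-22 cm³, so a = 5.537 × 10^-8 cm = 5.54 Å.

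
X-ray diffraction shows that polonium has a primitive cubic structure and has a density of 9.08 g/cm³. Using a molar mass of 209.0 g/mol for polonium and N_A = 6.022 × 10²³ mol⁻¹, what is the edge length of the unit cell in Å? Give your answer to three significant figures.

3.37 Å

With Z = 1 atom per simple cubic cell, a³ = Z·M/(N_A·ρ) = 1 × 209.0 / (6.022 × 10²³ × 9.080 g/cm³) = 3.822 × 10^-23 cm³.
a = (3.822 × 10^-23)^(1/3) = 3.369 × 10^-8 cm = 3.37 Å.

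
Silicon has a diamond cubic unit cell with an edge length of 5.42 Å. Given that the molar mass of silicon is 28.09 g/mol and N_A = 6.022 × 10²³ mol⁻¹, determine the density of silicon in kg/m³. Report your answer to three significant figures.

2340 kg/m³

A diamond cubic unit cell contains Z = 8 atoms.
Cell volume: a³ = (5.42 Å)³ = (5.420 × 10^-8 cm)³ = 1.592 × 10^-22 cm³.
ρ = Z·M/(N_A·a³) = 8 × 28.09 / (6.022 × 10²³ × 1.592 × 10^-22) = 2.344 g/cm³ = 2340 kg/m³.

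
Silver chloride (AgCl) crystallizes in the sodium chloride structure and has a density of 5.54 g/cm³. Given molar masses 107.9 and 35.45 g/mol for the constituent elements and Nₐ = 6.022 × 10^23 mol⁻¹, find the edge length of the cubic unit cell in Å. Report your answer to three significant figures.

5.56 Å

M(AgCl) = 143.35 g/mol; Z = 4 formula units per cell.
a³ = Z·M/(N_A·ρ) = 4 × 143.35 / (6.022 × 10²³ × 5.54) = 1.719 × 10^-22 cm³, so a = 5.560 × 10^-8 cm = 5.56 Å.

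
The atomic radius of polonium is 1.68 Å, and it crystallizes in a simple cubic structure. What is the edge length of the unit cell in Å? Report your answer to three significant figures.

In a simple cubic lattice, atoms touch along the cell edge, so a = 2r.
a = 2r = 2 × 1.68 = 3.36 Å.

3.36 Å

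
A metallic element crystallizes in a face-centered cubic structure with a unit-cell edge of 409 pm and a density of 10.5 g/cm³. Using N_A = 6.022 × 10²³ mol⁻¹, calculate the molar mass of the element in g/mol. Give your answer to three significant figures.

108 g/mol

An FCC cell has Z = 4 atoms; a = 4.090 × 10^-8 cm.
M = ρ·N_A·a³/Z = 10.5 × 6.022 × 10²³ × 6.842 × 10^-23 / 4 = 108 g/mol.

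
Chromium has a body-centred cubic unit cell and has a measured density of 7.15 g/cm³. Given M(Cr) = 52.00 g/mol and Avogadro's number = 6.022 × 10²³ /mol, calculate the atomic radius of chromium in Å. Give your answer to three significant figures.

1.25 Å

For a BCC cell (Z = 2), a³ = Z·M/(N_A·ρ) = 2 × 52.00 / (6.022 × 10²³ × 7.150) = 2.415 × 10^-23 cm³, so a = 2.891 × 10^-8 cm = 2.891 Å.
Atoms touch along the body diagonal, so √3·a = 4r, so r = 0.4330 × a = 1.25 Å.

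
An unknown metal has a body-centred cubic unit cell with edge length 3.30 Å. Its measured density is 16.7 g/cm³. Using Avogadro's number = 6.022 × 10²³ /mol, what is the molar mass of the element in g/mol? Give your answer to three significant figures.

181 g/mol

A BCC cell has Z = 2 atoms; a = 3.300 × 10^-8 cm.
M = ρ·N_A·a³/Z = 16.7 × 6.022 × 10²³ × 3.594 × 10^-23 / 2 = 181 g/mol.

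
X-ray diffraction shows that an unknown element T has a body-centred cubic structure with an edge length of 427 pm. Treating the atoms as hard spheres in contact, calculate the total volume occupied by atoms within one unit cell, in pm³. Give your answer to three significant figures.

5.30 × 10^7 pm³

In a BCC lattice atoms touch along the body diagonal, so √3·a = 4r, so r = 0.4330a = 184.9 pm.
V_atoms = Z × (4/3)πr³ = 2 × (4/3)π × (184.9)³ = 5.30 × 10^7 pm³.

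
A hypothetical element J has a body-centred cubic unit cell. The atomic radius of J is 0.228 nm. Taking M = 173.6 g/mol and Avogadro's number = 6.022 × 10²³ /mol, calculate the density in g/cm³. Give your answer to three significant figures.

In a BCC lattice, atoms touch along the body diagonal, so √3·a = 4r, giving a = 0.5265 nm = 5.265 × 10^-8 cm.
With Z = 2, ρ = Z·M/(N_A·a³) = 2 × 173.6 / (6.022 × 10²³ × 1.460 × 10^-22) = 3.949 g/cm³.

3.95 g/cm³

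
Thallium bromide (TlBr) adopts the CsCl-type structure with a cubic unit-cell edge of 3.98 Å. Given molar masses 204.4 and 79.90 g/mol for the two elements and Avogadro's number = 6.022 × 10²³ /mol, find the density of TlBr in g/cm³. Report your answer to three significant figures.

The CsCl-type structure contains Z = 1 formula unit per cell; M(TlBr) = 204.4 + 79.90 = 284.3 g/mol.
a³ = (3.980 × 10^-8 cm)³ = 6.304 × 10^-23 cm³.
ρ = 1 × 284.3 / (6.022 × 10²³ × 6.304 × 10^-23) = 7.488 g/cm³.

7.49 g/cm³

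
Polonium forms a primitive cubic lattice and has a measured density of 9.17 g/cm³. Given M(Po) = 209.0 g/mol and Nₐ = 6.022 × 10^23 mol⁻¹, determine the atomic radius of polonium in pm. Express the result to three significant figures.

For a simple cubic cell (Z = 1), a³ = Z·M/(N_A·ρ) = 1 × 209.0 / (6.022 × 10²³ × 9.170) = 3.785 × 10^-23 cm³, so a = 3.357 × 10^-8 cm = 335.7 pm.
Atoms touch along the cell edge, so a = 2r, so r = 0.5000 × a = 168 pm.

168 pm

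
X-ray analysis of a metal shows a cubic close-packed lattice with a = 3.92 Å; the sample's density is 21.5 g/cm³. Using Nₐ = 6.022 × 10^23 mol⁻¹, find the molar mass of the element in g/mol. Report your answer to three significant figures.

195 g/mol

An FCC cell has Z = 4 atoms; a = 3.920 × 10^-8 cm.
M = ρ·N_A·a³/Z = 21.5 × 6.022 × 10²³ × 6.024 × 10^-23 / 4 = 195 g/mol.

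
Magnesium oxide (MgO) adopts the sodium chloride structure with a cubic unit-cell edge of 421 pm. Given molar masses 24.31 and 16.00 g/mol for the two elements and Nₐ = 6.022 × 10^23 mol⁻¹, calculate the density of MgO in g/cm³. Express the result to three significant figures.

3.59 g/cm³

The sodium chloride structure contains Z = 4 formula units per cell; M(MgO) = 24.31 + 16.00 = 40.31 g/mol.
a³ = (4.210 × 10^-8 cm)³ = 7.462 × 10^-23 cm³.
ρ = 4 × 40.31 / (6.022 × 10²³ × 7.462 × 10^-23) = 3.588 g/cm³.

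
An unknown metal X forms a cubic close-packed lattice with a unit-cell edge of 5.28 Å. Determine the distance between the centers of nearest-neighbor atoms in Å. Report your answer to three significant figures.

In an FCC structure, atoms touch along the face diagonal, so √2·a = 4r; the nearest-neighbor distance equals 2r = 0.7071·a.
d = 0.7071 × 5.28 = 3.73 Å.

3.73 Å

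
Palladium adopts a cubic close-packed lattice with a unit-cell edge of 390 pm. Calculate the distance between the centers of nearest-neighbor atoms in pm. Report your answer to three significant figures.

In an FCC structure, atoms touch along the face diagonal, so √2·a = 4r; the nearest-neighbor distance equals 2r = 0.7071·a.
d = 0.7071 × 390 = 276 pm.

276 pm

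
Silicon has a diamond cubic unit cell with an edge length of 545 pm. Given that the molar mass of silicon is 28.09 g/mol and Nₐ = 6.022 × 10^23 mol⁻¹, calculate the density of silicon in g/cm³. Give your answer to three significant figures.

A diamond cubic unit cell contains Z = 8 atoms.
Cell volume: a³ = (545 pm)³ = (5.450 × 10^-8 cm)³ = 1.619 × 10^-22 cm³.
ρ = Z·M/(N_A·a³) = 8 × 28.09 / (6.022 × 10²³ × 1.619 × 10^-22) = 2.305 g/cm³.

2.31 g/cm³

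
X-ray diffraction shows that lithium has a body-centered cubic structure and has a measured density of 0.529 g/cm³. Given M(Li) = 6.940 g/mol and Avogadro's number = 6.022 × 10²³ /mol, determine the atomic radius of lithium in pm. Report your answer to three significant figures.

152 pm

For a BCC cell (Z = 2), a³ = Z·M/(N_A·ρ) = 2 × 6.940 / (6.022 × 10²³ × 0.5290) = 4.357 × 10^-23 cm³, so a = 3.519 × 10^-8 cm = 351.9 pm.
Atoms touch along the body diagonal, so √3·a = 4r, so r = 0.4330 × a = 152 pm.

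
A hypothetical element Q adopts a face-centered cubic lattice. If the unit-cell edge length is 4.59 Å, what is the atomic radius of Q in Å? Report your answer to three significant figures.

In an FCC lattice, atoms touch along the face diagonal, so √2·a = 4r.
r = √2·a/4 = 1.4142 × 4.59 / 4 = 1.62 Å.

1.62 Å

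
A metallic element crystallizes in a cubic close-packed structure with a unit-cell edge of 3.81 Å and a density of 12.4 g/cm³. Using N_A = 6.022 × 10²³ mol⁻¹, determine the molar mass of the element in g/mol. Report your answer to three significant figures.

An FCC cell has Z = 4 atoms; a = 3.810 × 10^-8 cm.
M = ρ·N_A·a³/Z = 12.4 × 6.022 × 10²³ × 5.531 × 10^-23 / 4 = 103 g/mol.

103 g/mol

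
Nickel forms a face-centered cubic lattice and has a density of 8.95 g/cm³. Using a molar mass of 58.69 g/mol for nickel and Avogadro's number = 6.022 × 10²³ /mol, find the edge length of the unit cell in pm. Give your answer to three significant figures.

352 pm

With Z = 4 atoms per FCC cell, a³ = Z·M/(N_A·ρ) = 4 × 58.69 / (6.022 × 10²³ × 8.950 g/cm³) = 4.356 × 10^-23 cm³.
a = (4.356 × 10^-23)^(1/3) = 3.518 × 10^-8 cm = 352 pm.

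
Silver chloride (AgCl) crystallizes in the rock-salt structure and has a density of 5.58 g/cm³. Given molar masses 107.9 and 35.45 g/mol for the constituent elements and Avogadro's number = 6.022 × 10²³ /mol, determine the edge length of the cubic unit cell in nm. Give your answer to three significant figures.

0.555 nm

M(AgCl) = 143.35 g/mol; Z = 4 formula units per cell.
a³ = Z·M/(N_A·ρ) = 4 × 143.35 / (6.022 × 10²³ × 5.58) = 1.706 × 10^-22 cm³, so a = 5.547 × 10^-8 cm = 0.555 nm.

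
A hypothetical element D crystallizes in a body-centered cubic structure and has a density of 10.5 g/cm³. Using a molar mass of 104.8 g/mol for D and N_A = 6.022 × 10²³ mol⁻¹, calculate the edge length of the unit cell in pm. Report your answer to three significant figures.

321 pm

With Z = 2 atoms per BCC cell, a³ = Z·M/(N_A·ρ) = 2 × 104.8 / (6.022 × 10²³ × 10.50 g/cm³) = 3.315 × 10^-23 cm³.
a = (3.315 × 10^-23)^(1/3) = 3.212 × 10^-8 cm = 321 pm.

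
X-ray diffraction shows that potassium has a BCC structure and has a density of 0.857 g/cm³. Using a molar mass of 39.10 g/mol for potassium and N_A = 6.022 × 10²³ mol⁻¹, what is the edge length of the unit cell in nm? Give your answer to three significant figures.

With Z = 2 atoms per BCC cell, a³ = Z·M/(N_A·ρ) = 2 × 39.10 / (6.022 × 10²³ × 0.8570 g/cm³) = 1.515 × 10^-22 cm³.
a = (1.515 × 10^-22)^(1/3) = 5.331 × 10^-8 cm = 0.533 nm.

0.533 nm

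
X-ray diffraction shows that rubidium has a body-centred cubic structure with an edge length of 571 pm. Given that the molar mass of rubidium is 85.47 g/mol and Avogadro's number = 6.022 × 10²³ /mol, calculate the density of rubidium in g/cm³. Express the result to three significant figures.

A BCC unit cell contains Z = 2 atoms.
Cell volume: a³ = (571 pm)³ = (5.710 × 10^-8 cm)³ = 1.862 × 10^-22 cm³.
ρ = Z·M/(N_A·a³) = 2 × 85.47 / (6.022 × 10²³ × 1.862 × 10^-22) = 1.525 g/cm³.

1.52 g/cm³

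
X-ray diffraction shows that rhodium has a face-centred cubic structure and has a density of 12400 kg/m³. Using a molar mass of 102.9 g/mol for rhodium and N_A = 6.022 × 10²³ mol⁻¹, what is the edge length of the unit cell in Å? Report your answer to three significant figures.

3.81 Å

With Z = 4 atoms per FCC cell, a³ = Z·M/(N_A·ρ) = 4 × 102.9 / (6.022 × 10²³ × 12.40 g/cm³) = 5.512 × 10^-23 cm³.
a = (5.512 × 10^-23)^(1/3) = 3.806 × 10^-8 cm = 3.81 Å.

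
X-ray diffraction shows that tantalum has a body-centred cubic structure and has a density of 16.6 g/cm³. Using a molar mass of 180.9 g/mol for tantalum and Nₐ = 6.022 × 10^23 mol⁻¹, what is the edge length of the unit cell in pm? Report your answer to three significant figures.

331 pm

With Z = 2 atoms per BCC cell, a³ = Z·M/(N_A·ρ) = 2 × 180.9 / (6.022 × 10²³ × 16.60 g/cm³) = 3.619 × 10^-23 cm³.
a = (3.619 × 10^-23)^(1/3) = 3.308 × 10^-8 cm = 331 pm.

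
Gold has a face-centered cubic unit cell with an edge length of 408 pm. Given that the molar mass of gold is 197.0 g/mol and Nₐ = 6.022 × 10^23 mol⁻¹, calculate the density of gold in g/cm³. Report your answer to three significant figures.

19.3 g/cm³

An FCC unit cell contains Z = 4 atoms.
Cell volume: a³ = (408 pm)³ = (4.080 × 10^-8 cm)³ = 6.792 × 10^-23 cm³.
ρ = Z·M/(N_A·a³) = 4 × 197.0 / (6.022 × 10²³ × 6.792 × 10^-23) = 19.27 g/cm³.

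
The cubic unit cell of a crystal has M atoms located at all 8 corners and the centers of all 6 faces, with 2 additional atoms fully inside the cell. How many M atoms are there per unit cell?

Corner atoms are shared by 8 cells (1/8 each), face atoms by 2 (1/2 each), interior atoms are unshared.
Net atoms = 8 × 1/8 + 6 × 1/2 + 2 = 1 + 3 + 2 = 6.

6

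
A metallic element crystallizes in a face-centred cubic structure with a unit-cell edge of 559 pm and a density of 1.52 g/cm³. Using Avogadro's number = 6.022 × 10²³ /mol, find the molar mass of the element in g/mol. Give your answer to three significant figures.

An FCC cell has Z = 4 atoms; a = 5.590 × 10^-8 cm.
M = ρ·N_A·a³/Z = 1.52 × 6.022 × 10²³ × 1.747 × 10^-22 / 4 = 40.0 g/mol.

40.0 g/mol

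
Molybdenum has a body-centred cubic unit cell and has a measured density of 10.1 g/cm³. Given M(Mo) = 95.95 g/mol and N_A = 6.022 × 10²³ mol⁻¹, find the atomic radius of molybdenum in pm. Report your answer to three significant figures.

137 pm

For a BCC cell (Z = 2), a³ = Z·M/(N_A·ρ) = 2 × 95.95 / (6.022 × 10²³ × 10.10) = 3.155 × 10^-23 cm³, so a = 3.160 × 10^-8 cm = 316.0 pm.
Atoms touch along the body diagonal, so √3·a = 4r, so r = 0.4330 × a = 137 pm.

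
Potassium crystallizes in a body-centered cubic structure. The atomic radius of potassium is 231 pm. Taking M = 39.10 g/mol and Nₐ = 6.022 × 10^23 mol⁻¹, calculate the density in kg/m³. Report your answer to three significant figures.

855 kg/m³

In a BCC lattice, atoms touch along the body diagonal, so √3·a = 4r, giving a = 533.5 pm = 5.335 × 10^-8 cm.
With Z = 2, ρ = Z·M/(N_A·a³) = 2 × 39.10 / (6.022 × 10²³ × 1.518 × 10^-22) = 0.8553 g/cm³ = 855 kg/m³.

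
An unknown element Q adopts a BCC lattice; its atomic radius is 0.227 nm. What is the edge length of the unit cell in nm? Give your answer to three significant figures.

In a BCC lattice, atoms touch along the body diagonal, so √3·a = 4r.
a = 4r/√3 = 4 × 0.227 / 1.7321 = 0.524 nm.

0.524 nm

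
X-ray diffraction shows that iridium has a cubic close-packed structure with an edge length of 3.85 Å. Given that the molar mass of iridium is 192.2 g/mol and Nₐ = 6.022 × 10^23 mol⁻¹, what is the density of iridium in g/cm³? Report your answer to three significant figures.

22.4 g/cm³

An FCC unit cell contains Z = 4 atoms.
Cell volume: a³ = (3.85 Å)³ = (3.850 × 10^-8 cm)³ = 5.707 × 10^-23 cm³.
ρ = Z·M/(N_A·a³) = 4 × 192.2 / (6.022 × 10²³ × 5.707 × 10^-23) = 22.37 g/cm³.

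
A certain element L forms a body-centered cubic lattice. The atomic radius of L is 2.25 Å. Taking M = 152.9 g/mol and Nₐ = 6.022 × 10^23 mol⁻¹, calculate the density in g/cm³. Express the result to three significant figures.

3.62 g/cm³

In a BCC lattice, atoms touch along the body diagonal, so √3·a = 4r, giving a = 5.196 Å = 5.196 × 10^-8 cm.
With Z = 2, ρ = Z·M/(N_A·a³) = 2 × 152.9 / (6.022 × 10²³ × 1.403 × 10^-22) = 3.620 g/cm³.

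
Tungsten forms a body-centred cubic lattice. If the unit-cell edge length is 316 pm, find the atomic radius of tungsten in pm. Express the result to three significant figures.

137 pm

In a BCC lattice, atoms touch along the body diagonal, so √3·a = 4r.
r = √3·a/4 = 1.7321 × 316 / 4 = 137 pm.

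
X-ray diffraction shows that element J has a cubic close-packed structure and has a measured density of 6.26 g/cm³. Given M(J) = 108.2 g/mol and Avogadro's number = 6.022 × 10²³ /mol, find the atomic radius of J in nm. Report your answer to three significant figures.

0.172 nm

For an FCC cell (Z = 4), a³ = Z·M/(N_A·ρ) = 4 × 108.2 / (6.022 × 10²³ × 6.260) = 1.148 × 10^-22 cm³, so a = 4.860 × 10^-8 cm = 0.4860 nm.
Atoms touch along the face diagonal, so √2·a = 4r, so r = 0.3536 × a = 0.172 nm.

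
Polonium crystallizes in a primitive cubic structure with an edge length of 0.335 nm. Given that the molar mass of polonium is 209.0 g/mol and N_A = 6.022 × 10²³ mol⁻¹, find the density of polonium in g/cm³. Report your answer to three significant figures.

A simple cubic unit cell contains Z = 1 atom.
Cell volume: a³ = (0.335 nm)³ = (3.350 × 10^-8 cm)³ = 3.760 × 10^-23 cm³.
ρ = Z·M/(N_A·a³) = 1 × 209.0 / (6.022 × 10²³ × 3.760 × 10^-23) = 9.231 g/cm³.

9.23 g/cm³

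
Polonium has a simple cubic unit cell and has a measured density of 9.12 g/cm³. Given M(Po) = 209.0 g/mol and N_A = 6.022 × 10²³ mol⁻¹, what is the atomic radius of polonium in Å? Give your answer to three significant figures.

1.68 Å

For a simple cubic cell (Z = 1), a³ = Z·M/(N_A·ρ) = 1 × 209.0 / (6.022 × 10²³ × 9.120) = 3.805 × 10^-23 cm³, so a = 3.364 × 10^-8 cm = 3.364 Å.
Atoms touch along the cell edge, so a = 2r, so r = 0.5000 × a = 1.68 Å.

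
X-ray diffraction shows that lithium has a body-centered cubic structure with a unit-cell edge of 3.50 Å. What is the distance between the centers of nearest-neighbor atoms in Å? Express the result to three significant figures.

3.03 Å

In a BCC structure, atoms touch along the body diagonal, so √3·a = 4r; the nearest-neighbor distance equals 2r = 0.8660·a.
d = 0.8660 × 3.50 = 3.03 Å.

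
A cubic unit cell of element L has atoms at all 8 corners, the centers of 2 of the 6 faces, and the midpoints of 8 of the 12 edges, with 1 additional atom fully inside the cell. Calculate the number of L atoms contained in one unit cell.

5

Corner atoms are shared by 8 cells (1/8 each), face atoms by 2 (1/2 each), edge atoms by 4 (1/4 each), interior atoms are unshared.
Net atoms = 8 × 1/8 + 2 × 1/2 + 8 × 1/4 + 1 = 1 + 1 + 2 + 1 = 5.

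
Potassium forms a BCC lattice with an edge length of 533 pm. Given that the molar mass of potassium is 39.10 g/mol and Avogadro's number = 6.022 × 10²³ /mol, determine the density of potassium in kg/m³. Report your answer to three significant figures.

858 kg/m³

A BCC unit cell contains Z = 2 atoms.
Cell volume: a³ = (533 pm)³ = (5.330 × 10^-8 cm)³ = 1.514 × 10^-22 cm³.
ρ = Z·M/(N_A·a³) = 2 × 39.10 / (6.022 × 10²³ × 1.514 × 10^-22) = 0.8576 g/cm³ = 858 kg/m³.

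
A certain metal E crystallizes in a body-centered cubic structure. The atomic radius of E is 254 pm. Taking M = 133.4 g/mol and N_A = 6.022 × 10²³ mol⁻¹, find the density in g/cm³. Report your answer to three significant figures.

2.20 g/cm³

In a BCC lattice, atoms touch along the body diagonal, so √3·a = 4r, giving a = 586.6 pm = 5.866 × 10^-8 cm.
With Z = 2, ρ = Z·M/(N_A·a³) = 2 × 133.4 / (6.022 × 10²³ × 2.018 × 10^-22) = 2.195 g/cm³.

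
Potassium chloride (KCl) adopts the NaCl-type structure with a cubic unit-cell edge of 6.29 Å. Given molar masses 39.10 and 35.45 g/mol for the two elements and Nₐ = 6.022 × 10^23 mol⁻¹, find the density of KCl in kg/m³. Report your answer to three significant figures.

1990 kg/m³

The NaCl-type structure contains Z = 4 formula units per cell; M(KCl) = 39.10 + 35.45 = 74.55 g/mol.
a³ = (6.290 × 10^-8 cm)³ = 2.489 × 10^-22 cm³.
ρ = 4 × 74.55 / (6.022 × 10²³ × 2.489 × 10^-22) = 1.990 g/cm³ = 1990 kg/m³.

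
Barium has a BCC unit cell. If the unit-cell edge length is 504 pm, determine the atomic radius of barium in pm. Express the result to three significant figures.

In a BCC lattice, atoms touch along the body diagonal, so √3·a = 4r.
r = √3·a/4 = 1.7321 × 504 / 4 = 218 pm.

218 pm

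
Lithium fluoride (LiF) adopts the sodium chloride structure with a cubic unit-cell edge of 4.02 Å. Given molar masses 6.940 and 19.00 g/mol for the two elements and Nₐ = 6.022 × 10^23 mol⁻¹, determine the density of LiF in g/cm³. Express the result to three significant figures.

2.65 g/cm³

The sodium chloride structure contains Z = 4 formula units per cell; M(LiF) = 6.940 + 19.00 = 25.94 g/mol.
a³ = (4.020 × 10^-8 cm)³ = 6.496 × 10^-23 cm³.
ρ = 4 × 25.94 / (6.022 × 10²³ × 6.496 × 10^-23) = 2.652 g/cm³.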